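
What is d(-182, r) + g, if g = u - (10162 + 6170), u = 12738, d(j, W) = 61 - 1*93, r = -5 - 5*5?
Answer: -3626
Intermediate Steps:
r = -30 (r = -5 - 25 = -30)
d(j, W) = -32 (d(j, W) = 61 - 93 = -32)
g = -3594 (g = 12738 - (10162 + 6170) = 12738 - 1*16332 = 12738 - 16332 = -3594)
d(-182, r) + g = -32 - 3594 = -3626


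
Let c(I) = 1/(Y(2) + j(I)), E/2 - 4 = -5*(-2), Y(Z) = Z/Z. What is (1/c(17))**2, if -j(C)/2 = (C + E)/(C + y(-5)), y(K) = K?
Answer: 169/4 ≈ 42.250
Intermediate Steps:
Y(Z) = 1
E = 28 (E = 8 + 2*(-5*(-2)) = 8 + 2*10 = 8 + 20 = 28)
j(C) = -2*(28 + C)/(-5 + C) (j(C) = -2*(C + 28)/(C - 5) = -2*(28 + C)/(-5 + C))
c(I) = 1/(1 + 2*(-28 - I)/(-5 + I))
(1/c(17))**2 = (1/((5 - 1*17)/(61 + 17)))**2 = (1/((5 - 17)/78))**2 = (1/((1/78)*(-12)))**2 = (1/(-2/13))**2 = (-13/2)**2 = 169/4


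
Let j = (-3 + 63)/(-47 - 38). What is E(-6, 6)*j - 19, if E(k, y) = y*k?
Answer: 109/17 ≈ 6.4118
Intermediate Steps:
E(k, y) = k*y
j = -12/17 (j = 60/(-85) = 60*(-1/85) = -12/17 ≈ -0.70588)
E(-6, 6)*j - 19 = -6*6*(-12/17) - 19 = -36*(-12/17) - 19 = 432/17 - 19 = 109/17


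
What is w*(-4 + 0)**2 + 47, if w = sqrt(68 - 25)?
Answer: 47 + 16*sqrt(43) ≈ 151.92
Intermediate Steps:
w = sqrt(43) ≈ 6.5574
w*(-4 + 0)**2 + 47 = sqrt(43)*(-4 + 0)**2 + 47 = sqrt(43)*(-4)**2 + 47 = sqrt(43)*16 + 47 = 16*sqrt(43) + 47 = 47 + 16*sqrt(43)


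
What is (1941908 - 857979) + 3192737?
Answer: 4276666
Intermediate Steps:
(1941908 - 857979) + 3192737 = 1083929 + 3192737 = 4276666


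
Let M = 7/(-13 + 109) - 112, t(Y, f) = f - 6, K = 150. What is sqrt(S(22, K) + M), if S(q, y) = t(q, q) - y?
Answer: I*sqrt(141654)/24 ≈ 15.682*I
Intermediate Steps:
t(Y, f) = -6 + f
S(q, y) = -6 + q - y (S(q, y) = (-6 + q) - y = -6 + q - y)
M = -10745/96 (M = 7/96 - 112 = -10745/96 ≈ -111.93)
sqrt(S(22, K) + M) = sqrt((-6 + 22 - 1*150) - 10745/96) = sqrt((-6 + 22 - 150) - 10745/96) = sqrt(-134 - 10745/96) = sqrt(-23609/96) = I*sqrt(141654)/24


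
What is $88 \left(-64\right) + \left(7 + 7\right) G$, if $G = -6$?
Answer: $-5716$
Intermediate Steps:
$88 \left(-64\right) + \left(7 + 7\right) G = 88 \left(-64\right) + \left(7 + 7\right) \left(-6\right) = -5632 + 14 \left(-6\right) = -5632 - 84 = -5716$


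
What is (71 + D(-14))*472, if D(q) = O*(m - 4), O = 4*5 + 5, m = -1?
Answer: -25488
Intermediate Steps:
O = 25 (O = 20 + 5 = 25)
D(q) = -125 (D(q) = 25*(-1 - 4) = 25*(-5) = -125)
(71 + D(-14))*472 = (71 - 125)*472 = -54*472 = -25488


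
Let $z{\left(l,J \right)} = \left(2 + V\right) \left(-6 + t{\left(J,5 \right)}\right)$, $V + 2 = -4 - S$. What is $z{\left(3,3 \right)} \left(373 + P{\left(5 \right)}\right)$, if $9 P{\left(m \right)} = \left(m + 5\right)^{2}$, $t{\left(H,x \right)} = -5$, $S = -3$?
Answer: $\frac{38027}{9} \approx 4225.2$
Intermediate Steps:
$V = -3$ ($V = -2 - 1 = -3$)
$P{\left(m \right)} = \frac{\left(5 + m\right)^{2}}{9}$ ($P{\left(m \right)} = \frac{\left(m + 5\right)^{2}}{9} = \frac{\left(5 + m\right)^{2}}{9}$)
$z{\left(l,J \right)} = 11$ ($z{\left(l,J \right)} = \left(2 - 3\right) \left(-6 - 5\right) = \left(-1\right) \left(-11\right) = 11$)
$z{\left(3,3 \right)} \left(373 + P{\left(5 \right)}\right) = 11 \left(373 + \frac{\left(5 + 5\right)^{2}}{9}\right) = 11 \left(373 + \frac{10^{2}}{9}\right) = 11 \left(373 + \frac{1}{9} \cdot 100\right) = 11 \left(373 + \frac{100}{9}\right) = 11 \cdot \frac{3457}{9} = \frac{38027}{9}$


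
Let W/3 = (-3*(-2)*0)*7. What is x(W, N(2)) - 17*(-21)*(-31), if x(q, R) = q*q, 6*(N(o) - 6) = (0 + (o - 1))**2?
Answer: -11067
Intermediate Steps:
W = 0 (W = 3*((-3*(-2)*0)*7) = 3*((6*0)*7) = 3*(0*7) = 3*0 = 0)
N(o) = 6 + (-1 + o)**2/6 (N(o) = 6 + (0 + (o - 1))**2/6 = 6 + (0 + (-1 + o))**2/6 = 6 + (-1 + o)**2/6)
x(q, R) = q**2
x(W, N(2)) - 17*(-21)*(-31) = 0**2 - 17*(-21)*(-31) = 0 + 357*(-31) = 0 - 11067 = -11067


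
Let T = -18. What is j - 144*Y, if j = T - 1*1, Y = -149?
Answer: 21437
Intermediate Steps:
j = -19 (j = -18 - 1*1 = -18 - 1 = -19)
j - 144*Y = -19 - 144*(-149) = -19 + 21456 = 21437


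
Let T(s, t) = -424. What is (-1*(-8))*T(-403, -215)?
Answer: -3392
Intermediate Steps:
(-1*(-8))*T(-403, -215) = -1*(-8)*(-424) = 8*(-424) = -3392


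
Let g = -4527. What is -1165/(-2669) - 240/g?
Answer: 1971505/4027521 ≈ 0.48951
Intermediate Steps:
-1165/(-2669) - 240/g = -1165/(-2669) - 240/(-4527) = -1165*(-1/2669) - 240*(-1/4527) = 1165/2669 + 80/1509 = 1971505/4027521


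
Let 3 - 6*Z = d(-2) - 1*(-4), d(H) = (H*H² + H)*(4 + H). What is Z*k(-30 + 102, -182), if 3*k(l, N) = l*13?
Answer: 988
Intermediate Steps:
d(H) = (4 + H)*(H + H³) (d(H) = (H³ + H)*(4 + H) = (H + H³)*(4 + H) = (4 + H)*(H + H³))
k(l, N) = 13*l/3 (k(l, N) = (l*13)/3 = (13*l)/3 = 13*l/3)
Z = 19/6 (Z = ½ - (-2*(4 - 2 + (-2)³ + 4*(-2)²) - 1*(-4))/6 = ½ - (-2*(4 - 2 - 8 + 4*4) + 4)/6 = ½ - (-2*(4 - 2 - 8 + 16) + 4)/6 = ½ - (-2*10 + 4)/6 = ½ - (-20 + 4)/6 = ½ - ⅙*(-16) = ½ + 8/3 = 19/6 ≈ 3.1667)
Z*k(-30 + 102, -182) = 19*(13*(-30 + 102)/3)/6 = 19*((13/3)*72)/6 = (19/6)*312 = 988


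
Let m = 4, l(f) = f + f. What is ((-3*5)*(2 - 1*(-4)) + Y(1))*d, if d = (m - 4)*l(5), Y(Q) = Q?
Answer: 0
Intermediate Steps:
l(f) = 2*f
d = 0 (d = (4 - 4)*(2*5) = 0*10 = 0)
((-3*5)*(2 - 1*(-4)) + Y(1))*d = ((-3*5)*(2 - 1*(-4)) + 1)*0 = (-15*(2 + 4) + 1)*0 = (-15*6 + 1)*0 = (-90 + 1)*0 = -89*0 = 0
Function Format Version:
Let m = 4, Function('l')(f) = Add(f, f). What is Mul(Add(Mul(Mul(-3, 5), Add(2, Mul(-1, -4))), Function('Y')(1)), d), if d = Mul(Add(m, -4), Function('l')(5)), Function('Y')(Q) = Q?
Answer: 0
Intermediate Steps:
Function('l')(f) = Mul(2, f)
d = 0 (d = Mul(Add(4, -4), Mul(2, 5)) = Mul(0, 10) = 0)
Mul(Add(Mul(Mul(-3, 5), Add(2, Mul(-1, -4))), Function('Y')(1)), d) = Mul(Add(Mul(Mul(-3, 5), Add(2, Mul(-1, -4))), 1), 0) = Mul(Add(Mul(-15, Add(2, 4)), 1), 0) = Mul(Add(Mul(-15, 6), 1), 0) = Mul(Add(-90, 1), 0) = Mul(-89, 0) = 0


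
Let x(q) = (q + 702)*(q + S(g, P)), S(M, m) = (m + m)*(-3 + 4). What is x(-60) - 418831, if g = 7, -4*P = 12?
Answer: -461203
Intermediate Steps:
P = -3 (P = -¼*12 = -3)
S(M, m) = 2*m (S(M, m) = (2*m)*1 = 2*m)
x(q) = (-6 + q)*(702 + q) (x(q) = (q + 702)*(q + 2*(-3)) = (702 + q)*(q - 6) = (702 + q)*(-6 + q) = (-6 + q)*(702 + q))
x(-60) - 418831 = (-4212 + (-60)² + 696*(-60)) - 418831 = (-4212 + 3600 - 41760) - 418831 = -42372 - 418831 = -461203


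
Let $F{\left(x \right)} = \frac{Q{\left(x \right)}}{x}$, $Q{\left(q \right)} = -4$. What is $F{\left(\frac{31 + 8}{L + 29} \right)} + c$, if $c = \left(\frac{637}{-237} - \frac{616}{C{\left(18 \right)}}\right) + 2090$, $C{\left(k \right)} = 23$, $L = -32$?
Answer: $\frac{146037115}{70863} \approx 2060.8$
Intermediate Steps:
$F{\left(x \right)} = - \frac{4}{x}$
$c = \frac{11231947}{5451}$ ($c = \left(\frac{637}{-237} - \frac{616}{23}\right) + 2090 = \left(637 \left(- \frac{1}{237}\right) - \frac{616}{23}\right) + 2090 = \left(- \frac{637}{237} - \frac{616}{23}\right) + 2090 = - \frac{160643}{5451} + 2090 = \frac{11231947}{5451} \approx 2060.5$)
$F{\left(\frac{31 + 8}{L + 29} \right)} + c = - \frac{4}{\left(31 + 8\right) \frac{1}{-32 + 29}} + \frac{11231947}{5451} = - \frac{4}{39 \frac{1}{-3}} + \frac{11231947}{5451} = - \frac{4}{39 \left(- \frac{1}{3}\right)} + \frac{11231947}{5451} = - \frac{4}{-13} + \frac{11231947}{5451} = \left(-4\right) \left(- \frac{1}{13}\right) + \frac{11231947}{5451} = \frac{4}{13} + \frac{11231947}{5451} = \frac{146037115}{70863}$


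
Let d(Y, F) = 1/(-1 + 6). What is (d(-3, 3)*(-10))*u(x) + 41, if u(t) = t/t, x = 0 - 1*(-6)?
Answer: 39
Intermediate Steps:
x = 6 (x = 0 + 6 = 6)
d(Y, F) = ⅕ (d(Y, F) = 1/5 = ⅕)
u(t) = 1
(d(-3, 3)*(-10))*u(x) + 41 = ((⅕)*(-10))*1 + 41 = -2*1 + 41 = -2 + 41 = 39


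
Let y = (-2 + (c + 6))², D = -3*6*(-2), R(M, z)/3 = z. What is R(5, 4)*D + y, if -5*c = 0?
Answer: 448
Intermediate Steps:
R(M, z) = 3*z
c = 0 (c = -⅕*0 = 0)
D = 36 (D = -18*(-2) = 36)
y = 16 (y = (-2 + (0 + 6))² = (-2 + 6)² = 4² = 16)
R(5, 4)*D + y = (3*4)*36 + 16 = 12*36 + 16 = 432 + 16 = 448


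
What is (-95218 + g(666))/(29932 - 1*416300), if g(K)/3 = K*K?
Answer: -617725/193184 ≈ -3.1976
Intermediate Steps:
g(K) = 3*K² (g(K) = 3*(K*K) = 3*K²)
(-95218 + g(666))/(29932 - 1*416300) = (-95218 + 3*666²)/(29932 - 1*416300) = (-95218 + 3*443556)/(29932 - 416300) = (-95218 + 1330668)/(-386368) = 1235450*(-1/386368) = -617725/193184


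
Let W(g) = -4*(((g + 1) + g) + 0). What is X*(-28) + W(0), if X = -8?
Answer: 220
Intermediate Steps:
W(g) = -4 - 8*g (W(g) = -4*(((1 + g) + g) + 0) = -4*((1 + 2*g) + 0) = -4*(1 + 2*g) = -4 - 8*g)
X*(-28) + W(0) = -8*(-28) + (-4 - 8*0) = 224 + (-4 + 0) = 224 - 4 = 220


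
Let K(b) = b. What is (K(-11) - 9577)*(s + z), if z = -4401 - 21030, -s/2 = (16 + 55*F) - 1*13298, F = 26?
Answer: 16558476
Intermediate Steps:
s = 23704 (s = -2*((16 + 55*26) - 1*13298) = -2*((16 + 1430) - 13298) = -2*(1446 - 13298) = -2*(-11852) = 23704)
z = -25431
(K(-11) - 9577)*(s + z) = (-11 - 9577)*(23704 - 25431) = -9588*(-1727) = 16558476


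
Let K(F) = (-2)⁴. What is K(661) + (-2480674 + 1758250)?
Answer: -722408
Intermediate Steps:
K(F) = 16
K(661) + (-2480674 + 1758250) = 16 + (-2480674 + 1758250) = 16 - 722424 = -722408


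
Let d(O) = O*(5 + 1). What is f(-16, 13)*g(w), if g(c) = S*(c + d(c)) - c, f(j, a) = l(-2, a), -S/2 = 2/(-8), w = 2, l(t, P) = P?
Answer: 65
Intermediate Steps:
S = ½ (S = -4/(-8) = -4*(-1)/8 = -2*(-¼) = ½ ≈ 0.50000)
f(j, a) = a
d(O) = 6*O (d(O) = O*6 = 6*O)
g(c) = 5*c/2 (g(c) = (c + 6*c)/2 - c = (7*c)/2 - c = 7*c/2 - c = 5*c/2)
f(-16, 13)*g(w) = 13*((5/2)*2) = 13*5 = 65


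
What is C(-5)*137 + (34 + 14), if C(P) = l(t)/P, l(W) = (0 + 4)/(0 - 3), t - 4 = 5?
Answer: 1268/15 ≈ 84.533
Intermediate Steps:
t = 9 (t = 4 + 5 = 9)
l(W) = -4/3 (l(W) = 4/(-3) = 4*(-⅓) = -4/3)
C(P) = -4/(3*P)
C(-5)*137 + (34 + 14) = -4/3/(-5)*137 + (34 + 14) = -4/3*(-⅕)*137 + 48 = (4/15)*137 + 48 = 548/15 + 48 = 1268/15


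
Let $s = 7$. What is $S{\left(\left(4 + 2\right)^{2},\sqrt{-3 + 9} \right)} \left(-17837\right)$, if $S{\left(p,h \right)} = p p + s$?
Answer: $-23241611$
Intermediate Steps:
$S{\left(p,h \right)} = 7 + p^{2}$ ($S{\left(p,h \right)} = p p + 7 = p^{2} + 7 = 7 + p^{2}$)
$S{\left(\left(4 + 2\right)^{2},\sqrt{-3 + 9} \right)} \left(-17837\right) = \left(7 + \left(\left(4 + 2\right)^{2}\right)^{2}\right) \left(-17837\right) = \left(7 + \left(6^{2}\right)^{2}\right) \left(-17837\right) = \left(7 + 36^{2}\right) \left(-17837\right) = \left(7 + 1296\right) \left(-17837\right) = 1303 \left(-17837\right) = -23241611$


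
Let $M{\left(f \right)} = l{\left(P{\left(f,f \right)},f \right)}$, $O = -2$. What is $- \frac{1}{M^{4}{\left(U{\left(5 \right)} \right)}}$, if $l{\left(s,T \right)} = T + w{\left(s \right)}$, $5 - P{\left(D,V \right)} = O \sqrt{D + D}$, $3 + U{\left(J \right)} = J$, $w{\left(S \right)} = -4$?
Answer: $- \frac{1}{16} \approx -0.0625$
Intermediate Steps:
$U{\left(J \right)} = -3 + J$
$P{\left(D,V \right)} = 5 + 2 \sqrt{2} \sqrt{D}$ ($P{\left(D,V \right)} = 5 - - 2 \sqrt{D + D} = 5 - - 2 \sqrt{2 D} = 5 - - 2 \sqrt{2} \sqrt{D} = 5 + 2 \sqrt{2} \sqrt{D}$)
$l{\left(s,T \right)} = -4 + T$ ($l{\left(s,T \right)} = T - 4 = -4 + T$)
$M{\left(f \right)} = -4 + f$
$- \frac{1}{M^{4}{\left(U{\left(5 \right)} \right)}} = - \frac{1}{\left(-4 + \left(-3 + 5\right)\right)^{4}} = - \frac{1}{\left(-4 + 2\right)^{4}} = - \frac{1}{\left(-2\right)^{4}} = - \frac{1}{16}$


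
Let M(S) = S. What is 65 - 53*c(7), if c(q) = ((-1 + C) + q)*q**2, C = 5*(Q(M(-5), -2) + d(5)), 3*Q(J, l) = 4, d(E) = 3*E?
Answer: -682816/3 ≈ -2.2761e+5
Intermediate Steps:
Q(J, l) = 4/3 (Q(J, l) = (1/3)*4 = 4/3)
C = 245/3 (C = 5*(4/3 + 3*5) = 5*(4/3 + 15) = 5*(49/3) = 245/3 ≈ 81.667)
c(q) = q**2*(242/3 + q) (c(q) = ((-1 + 245/3) + q)*q**2 = (242/3 + q)*q**2 = q**2*(242/3 + q))
65 - 53*c(7) = 65 - 53*7**2*(242/3 + 7) = 65 - 2597*263/3 = 65 - 53*12887/3 = 65 - 683011/3 = -682816/3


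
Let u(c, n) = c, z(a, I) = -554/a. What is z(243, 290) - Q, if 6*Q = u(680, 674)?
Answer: -28094/243 ≈ -115.61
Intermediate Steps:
Q = 340/3 (Q = (⅙)*680 = 340/3 ≈ 113.33)
z(243, 290) - Q = -554/243 - 1*340/3 = -554*1/243 - 340/3 = -554/243 - 340/3 = -28094/243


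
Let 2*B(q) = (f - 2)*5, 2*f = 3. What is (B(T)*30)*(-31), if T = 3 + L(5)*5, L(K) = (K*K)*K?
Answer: 2325/2 ≈ 1162.5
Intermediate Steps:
f = 3/2 (f = (½)*3 = 3/2 ≈ 1.5000)
L(K) = K³ (L(K) = K²*K = K³)
T = 628 (T = 3 + 5³*5 = 3 + 125*5 = 3 + 625 = 628)
B(q) = -5/4 (B(q) = ((3/2 - 2)*5)/2 = (-½*5)/2 = (½)*(-5/2) = -5/4)
(B(T)*30)*(-31) = -5/4*30*(-31) = -75/2*(-31) = 2325/2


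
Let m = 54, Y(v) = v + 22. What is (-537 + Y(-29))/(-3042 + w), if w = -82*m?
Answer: 272/3735 ≈ 0.072825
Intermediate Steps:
Y(v) = 22 + v
w = -4428 (w = -82*54 = -4428)
(-537 + Y(-29))/(-3042 + w) = (-537 + (22 - 29))/(-3042 - 4428) = (-537 - 7)/(-7470) = -544*(-1/7470) = 272/3735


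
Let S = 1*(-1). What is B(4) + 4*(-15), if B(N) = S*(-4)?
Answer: -56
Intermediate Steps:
S = -1
B(N) = 4 (B(N) = -1*(-4) = 4)
B(4) + 4*(-15) = 4 + 4*(-15) = 4 - 60 = -56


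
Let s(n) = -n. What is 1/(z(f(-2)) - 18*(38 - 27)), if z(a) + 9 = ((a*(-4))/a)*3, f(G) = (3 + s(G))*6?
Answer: -1/219 ≈ -0.0045662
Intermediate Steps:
f(G) = 18 - 6*G (f(G) = (3 - G)*6 = 18 - 6*G)
z(a) = -21 (z(a) = -9 + ((a*(-4))/a)*3 = -9 + ((-4*a)/a)*3 = -9 - 4*3 = -9 - 12 = -21)
1/(z(f(-2)) - 18*(38 - 27)) = 1/(-21 - 18*(38 - 27)) = 1/(-21 - 18*11) = 1/(-21 - 198) = 1/(-219) = -1/219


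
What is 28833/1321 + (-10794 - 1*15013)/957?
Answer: -6497866/1264197 ≈ -5.1399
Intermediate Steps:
28833/1321 + (-10794 - 1*15013)/957 = 28833*(1/1321) + (-10794 - 15013)*(1/957) = 28833/1321 - 25807*1/957 = 28833/1321 - 25807/957 = -6497866/1264197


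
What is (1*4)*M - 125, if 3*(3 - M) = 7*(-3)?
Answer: -85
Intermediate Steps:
M = 10 (M = 3 - 7*(-3)/3 = 3 - ⅓*(-21) = 3 + 7 = 10)
(1*4)*M - 125 = (1*4)*10 - 125 = 4*10 - 125 = 40 - 125 = -85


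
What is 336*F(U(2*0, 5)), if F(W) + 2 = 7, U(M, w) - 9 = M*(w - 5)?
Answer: 1680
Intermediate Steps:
U(M, w) = 9 + M*(-5 + w) (U(M, w) = 9 + M*(w - 5) = 9 + M*(-5 + w))
F(W) = 5 (F(W) = -2 + 7 = 5)
336*F(U(2*0, 5)) = 336*5 = 1680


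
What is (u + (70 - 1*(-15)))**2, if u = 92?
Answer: 31329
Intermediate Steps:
(u + (70 - 1*(-15)))**2 = (92 + (70 - 1*(-15)))**2 = (92 + (70 + 15))**2 = (92 + 85)**2 = 177**2 = 31329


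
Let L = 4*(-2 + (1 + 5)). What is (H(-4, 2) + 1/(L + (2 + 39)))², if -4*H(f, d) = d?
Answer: 3025/12996 ≈ 0.23276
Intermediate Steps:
H(f, d) = -d/4
L = 16 (L = 4*(-2 + 6) = 4*4 = 16)
(H(-4, 2) + 1/(L + (2 + 39)))² = (-¼*2 + 1/(16 + (2 + 39)))² = (-½ + 1/(16 + 41))² = (-½ + 1/57)² = (-55/114)² = 3025/12996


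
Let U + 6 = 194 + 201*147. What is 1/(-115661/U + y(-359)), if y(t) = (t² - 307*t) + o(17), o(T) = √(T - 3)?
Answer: 211396356596315/50542778197774952891 - 884170225*√14/50542778197774952891 ≈ 4.1825e-6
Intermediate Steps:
U = 29735 (U = -6 + (194 + 201*147) = -6 + (194 + 29547) = -6 + 29741 = 29735)
o(T) = √(-3 + T)
y(t) = √14 + t² - 307*t (y(t) = (t² - 307*t) + √(-3 + 17) = (t² - 307*t) + √14 = √14 + t² - 307*t)
1/(-115661/U + y(-359)) = 1/(-115661/29735 + (√14 + (-359)² - 307*(-359))) = 1/(-115661*1/29735 + (√14 + 128881 + 110213)) = 1/(-115661/29735 + (239094 + √14)) = 1/(7109344429/29735 + √14)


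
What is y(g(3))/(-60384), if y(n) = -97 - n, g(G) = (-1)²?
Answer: 49/30192 ≈ 0.0016229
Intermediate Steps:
g(G) = 1
y(g(3))/(-60384) = (-97 - 1*1)/(-60384) = (-97 - 1)*(-1/60384) = -98*(-1/60384) = 49/30192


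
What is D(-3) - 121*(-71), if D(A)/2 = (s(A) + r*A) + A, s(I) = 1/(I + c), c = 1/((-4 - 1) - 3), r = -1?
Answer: 214759/25 ≈ 8590.4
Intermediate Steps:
c = -1/8 (c = 1/(-5 - 3) = 1/(-8) = -1/8 ≈ -0.12500)
s(I) = 1/(-1/8 + I) (s(I) = 1/(I - 1/8) = 1/(-1/8 + I))
D(A) = 16/(-1 + 8*A) (D(A) = 2*((8/(-1 + 8*A) - A) + A) = 2*((-A + 8/(-1 + 8*A)) + A) = 2*(8/(-1 + 8*A)) = 16/(-1 + 8*A))
D(-3) - 121*(-71) = 16/(-1 + 8*(-3)) - 121*(-71) = 16/(-1 - 24) + 8591 = 16/(-25) + 8591 = 16*(-1/25) + 8591 = -16/25 + 8591 = 214759/25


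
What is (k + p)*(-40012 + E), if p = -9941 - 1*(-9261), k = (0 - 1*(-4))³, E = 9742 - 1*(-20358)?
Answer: 6105792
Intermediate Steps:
E = 30100 (E = 9742 + 20358 = 30100)
k = 64 (k = (0 + 4)³ = 4³ = 64)
p = -680 (p = -9941 + 9261 = -680)
(k + p)*(-40012 + E) = (64 - 680)*(-40012 + 30100) = -616*(-9912) = 6105792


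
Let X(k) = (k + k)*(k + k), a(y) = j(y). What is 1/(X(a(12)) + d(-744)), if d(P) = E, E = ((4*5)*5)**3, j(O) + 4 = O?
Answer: 1/1000256 ≈ 9.9974e-7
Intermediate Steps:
j(O) = -4 + O
a(y) = -4 + y
X(k) = 4*k**2 (X(k) = (2*k)*(2*k) = 4*k**2)
E = 1000000 (E = (20*5)**3 = 100**3 = 1000000)
d(P) = 1000000
1/(X(a(12)) + d(-744)) = 1/(4*(-4 + 12)**2 + 1000000) = 1/(4*8**2 + 1000000) = 1/(4*64 + 1000000) = 1/(256 + 1000000) = 1/1000256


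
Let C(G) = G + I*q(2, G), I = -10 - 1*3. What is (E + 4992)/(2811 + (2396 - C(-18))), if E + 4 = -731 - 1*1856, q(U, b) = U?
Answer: 2401/5251 ≈ 0.45725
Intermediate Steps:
I = -13 (I = -10 - 3 = -13)
E = -2591 (E = -4 + (-731 - 1*1856) = -4 + (-731 - 1856) = -4 - 2587 = -2591)
C(G) = -26 + G (C(G) = G - 13*2 = G - 26 = -26 + G)
(E + 4992)/(2811 + (2396 - C(-18))) = (-2591 + 4992)/(2811 + (2396 - (-26 - 18))) = 2401/(2811 + (2396 - 1*(-44))) = 2401/(2811 + (2396 + 44)) = 2401/(2811 + 2440) = 2401/5251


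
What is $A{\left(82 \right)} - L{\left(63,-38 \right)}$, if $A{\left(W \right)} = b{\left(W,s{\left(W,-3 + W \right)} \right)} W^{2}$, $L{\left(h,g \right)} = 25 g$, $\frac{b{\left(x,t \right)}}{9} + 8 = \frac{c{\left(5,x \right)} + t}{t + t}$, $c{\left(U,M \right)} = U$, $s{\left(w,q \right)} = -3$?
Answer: $-503350$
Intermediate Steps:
$b{\left(x,t \right)} = -72 + \frac{9 \left(5 + t\right)}{2 t}$ ($b{\left(x,t \right)} = -72 + 9 \frac{5 + t}{t + t} = -72 + 9 \frac{5 + t}{2 t} = -72 + \frac{9 \left(5 + t\right)}{2 t}$)
$A{\left(W \right)} = - 75 W^{2}$ ($A{\left(W \right)} = \frac{45 \left(1 - -9\right)}{2 \left(-3\right)} W^{2} = \frac{45}{2} \left(- \frac{1}{3}\right) \left(1 + 9\right) W^{2} = \frac{45}{2} \left(- \frac{1}{3}\right) 10 W^{2} = - 75 W^{2}$)
$A{\left(82 \right)} - L{\left(63,-38 \right)} = - 75 \cdot 82^{2} - 25 \left(-38\right) = \left(-75\right) 6724 - -950 = -504300 + 950 = -503350$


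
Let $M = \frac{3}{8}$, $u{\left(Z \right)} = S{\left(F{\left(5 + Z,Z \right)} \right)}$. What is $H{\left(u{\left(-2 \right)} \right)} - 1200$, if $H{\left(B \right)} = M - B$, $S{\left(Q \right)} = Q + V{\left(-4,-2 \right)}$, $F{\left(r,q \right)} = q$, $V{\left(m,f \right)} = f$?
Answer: $- \frac{9565}{8} \approx -1195.6$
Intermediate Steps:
$S{\left(Q \right)} = -2 + Q$ ($S{\left(Q \right)} = Q - 2 = -2 + Q$)
$u{\left(Z \right)} = -2 + Z$
$M = \frac{3}{8}$ ($M = 3 \cdot \frac{1}{8} = \frac{3}{8} \approx 0.375$)
$H{\left(B \right)} = \frac{3}{8} - B$
$H{\left(u{\left(-2 \right)} \right)} - 1200 = \left(\frac{3}{8} - \left(-2 - 2\right)\right) - 1200 = \left(\frac{3}{8} - -4\right) - 1200 = \left(\frac{3}{8} + 4\right) - 1200 = \frac{35}{8} - 1200 = - \frac{9565}{8}$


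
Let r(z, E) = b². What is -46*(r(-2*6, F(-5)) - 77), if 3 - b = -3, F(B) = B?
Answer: 1886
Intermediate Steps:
b = 6 (b = 3 - 1*(-3) = 3 + 3 = 6)
r(z, E) = 36 (r(z, E) = 6² = 36)
-46*(r(-2*6, F(-5)) - 77) = -46*(36 - 77) = -46*(-41) = 1886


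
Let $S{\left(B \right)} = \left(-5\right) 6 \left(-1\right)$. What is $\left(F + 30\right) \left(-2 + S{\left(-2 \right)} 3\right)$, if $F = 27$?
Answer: $5016$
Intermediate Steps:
$S{\left(B \right)} = 30$ ($S{\left(B \right)} = \left(-30\right) \left(-1\right) = 30$)
$\left(F + 30\right) \left(-2 + S{\left(-2 \right)} 3\right) = \left(27 + 30\right) \left(-2 + 30 \cdot 3\right) = 57 \left(-2 + 90\right) = 57 \cdot 88 = 5016$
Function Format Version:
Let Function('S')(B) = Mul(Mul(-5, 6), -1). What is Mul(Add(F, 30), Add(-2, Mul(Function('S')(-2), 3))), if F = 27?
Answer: 5016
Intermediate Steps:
Function('S')(B) = 30 (Function('S')(B) = Mul(-30, -1) = 30)
Mul(Add(F, 30), Add(-2, Mul(Function('S')(-2), 3))) = Mul(Add(27, 30), Add(-2, Mul(30, 3))) = Mul(57, Add(-2, 90)) = Mul(57, 88) = 5016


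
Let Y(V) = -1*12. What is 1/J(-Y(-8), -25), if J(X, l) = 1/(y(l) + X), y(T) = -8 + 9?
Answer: 13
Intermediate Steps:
Y(V) = -12
y(T) = 1
J(X, l) = 1/(1 + X)
1/J(-Y(-8), -25) = 1/(1/(1 - 1*(-12))) = 1/(1/(1 + 12)) = 1/(1/13) = 13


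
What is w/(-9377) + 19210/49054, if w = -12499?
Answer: 396629058/229989679 ≈ 1.7246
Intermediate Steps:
w/(-9377) + 19210/49054 = -12499/(-9377) + 19210/49054 = -12499*(-1/9377) + 19210*(1/49054) = 12499/9377 + 9605/24527 = 396629058/229989679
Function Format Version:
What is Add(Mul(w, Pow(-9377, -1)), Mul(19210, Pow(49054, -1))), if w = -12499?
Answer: Rational(396629058, 229989679) ≈ 1.7246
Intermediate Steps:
Add(Mul(w, Pow(-9377, -1)), Mul(19210, Pow(49054, -1))) = Add(Mul(-12499, Pow(-9377, -1)), Mul(19210, Pow(49054, -1))) = Add(Mul(-12499, Rational(-1, 9377)), Mul(19210, Rational(1, 49054))) = Add(Rational(12499, 9377), Rational(9605, 24527)) = Rational(396629058, 229989679)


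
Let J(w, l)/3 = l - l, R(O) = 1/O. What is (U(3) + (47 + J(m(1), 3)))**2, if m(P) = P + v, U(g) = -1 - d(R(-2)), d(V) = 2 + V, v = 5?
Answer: 7921/4 ≈ 1980.3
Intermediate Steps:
U(g) = -5/2 (U(g) = -1 - (2 + 1/(-2)) = -1 - (2 - 1/2) = -1 - 1*3/2 = -1 - 3/2 = -5/2)
m(P) = 5 + P (m(P) = P + 5 = 5 + P)
J(w, l) = 0 (J(w, l) = 3*(l - l) = 3*0 = 0)
(U(3) + (47 + J(m(1), 3)))**2 = (-5/2 + (47 + 0))**2 = (-5/2 + 47)**2 = (89/2)**2 = 7921/4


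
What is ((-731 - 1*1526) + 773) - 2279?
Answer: -3763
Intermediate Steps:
((-731 - 1*1526) + 773) - 2279 = ((-731 - 1526) + 773) - 2279 = (-2257 + 773) - 2279 = -1484 - 2279 = -3763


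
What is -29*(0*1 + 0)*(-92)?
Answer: 0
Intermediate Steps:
-29*(0*1 + 0)*(-92) = -29*(0 + 0)*(-92) = -29*0*(-92) = 0*(-92) = 0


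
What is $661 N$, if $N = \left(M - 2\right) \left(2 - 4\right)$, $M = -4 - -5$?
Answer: $1322$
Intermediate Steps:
$M = 1$ ($M = -4 + 5 = 1$)
$N = 2$ ($N = \left(1 - 2\right) \left(2 - 4\right) = - (2 - 4) = \left(-1\right) \left(-2\right) = 2$)
$661 N = 661 \cdot 2 = 1322$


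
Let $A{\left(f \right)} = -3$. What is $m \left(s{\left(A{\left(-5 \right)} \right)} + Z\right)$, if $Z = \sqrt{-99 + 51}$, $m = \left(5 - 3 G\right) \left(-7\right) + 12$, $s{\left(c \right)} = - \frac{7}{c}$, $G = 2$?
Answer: $\frac{133}{3} + 76 i \sqrt{3} \approx 44.333 + 131.64 i$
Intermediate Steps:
$m = 19$ ($m = \left(5 - 6\right) \left(-7\right) + 12 = \left(-1\right) \left(-7\right) + 12 = 7 + 12 = 19$)
$Z = 4 i \sqrt{3}$ ($Z = \sqrt{-48} = 4 i \sqrt{3} \approx 6.9282 i$)
$m \left(s{\left(A{\left(-5 \right)} \right)} + Z\right) = 19 \left(- \frac{7}{-3} + 4 i \sqrt{3}\right) = 19 \left(\left(-7\right) \left(- \frac{1}{3}\right) + 4 i \sqrt{3}\right) = 19 \left(\frac{7}{3} + 4 i \sqrt{3}\right) = \frac{133}{3} + 76 i \sqrt{3}$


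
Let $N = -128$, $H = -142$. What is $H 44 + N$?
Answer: $-6376$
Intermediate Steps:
$H 44 + N = \left(-142\right) 44 - 128 = -6248 - 128 = -6376$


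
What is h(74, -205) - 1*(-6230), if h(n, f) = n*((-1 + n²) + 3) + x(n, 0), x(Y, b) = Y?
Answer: 411676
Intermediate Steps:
h(n, f) = n + n*(2 + n²) (h(n, f) = n*((-1 + n²) + 3) + n = n*(2 + n²) + n = n + n*(2 + n²))
h(74, -205) - 1*(-6230) = 74*(3 + 74²) - 1*(-6230) = 74*(3 + 5476) + 6230 = 74*5479 + 6230 = 405446 + 6230 = 411676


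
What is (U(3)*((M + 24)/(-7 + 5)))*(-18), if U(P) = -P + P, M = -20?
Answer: 0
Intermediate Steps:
U(P) = 0
(U(3)*((M + 24)/(-7 + 5)))*(-18) = (0*((-20 + 24)/(-7 + 5)))*(-18) = (0*(4/(-2)))*(-18) = (0*(4*(-½)))*(-18) = (0*(-2))*(-18) = 0*(-18) = 0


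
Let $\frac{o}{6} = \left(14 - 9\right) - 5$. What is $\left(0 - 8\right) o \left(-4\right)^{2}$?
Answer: $0$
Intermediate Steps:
$o = 0$ ($o = 6 \left(\left(14 - 9\right) - 5\right) = 6 \left(5 - 5\right) = 6 \cdot 0 = 0$)
$\left(0 - 8\right) o \left(-4\right)^{2} = \left(0 - 8\right) 0 \left(-4\right)^{2} = \left(0 - 8\right) 0 \cdot 16 = \left(-8\right) 0 \cdot 16 = 0 \cdot 16 = 0$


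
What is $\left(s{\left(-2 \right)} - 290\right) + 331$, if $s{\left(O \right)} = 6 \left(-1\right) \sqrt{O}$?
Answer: $41 - 6 i \sqrt{2} \approx 41.0 - 8.4853 i$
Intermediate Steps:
$s{\left(O \right)} = - 6 \sqrt{O}$
$\left(s{\left(-2 \right)} - 290\right) + 331 = \left(- 6 \sqrt{-2} - 290\right) + 331 = \left(- 6 i \sqrt{2} - 290\right) + 331 = \left(-290 - 6 i \sqrt{2}\right) + 331 = 41 - 6 i \sqrt{2}$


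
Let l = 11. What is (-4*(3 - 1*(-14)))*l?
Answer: -748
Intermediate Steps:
(-4*(3 - 1*(-14)))*l = -4*(3 - 1*(-14))*11 = -4*(3 + 14)*11 = -4*17*11 = -68*11 = -748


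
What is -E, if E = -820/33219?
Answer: 820/33219 ≈ 0.024685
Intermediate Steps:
E = -820/33219 (E = -820*1/33219 = -820/33219 ≈ -0.024685)
-E = -1*(-820/33219) = 820/33219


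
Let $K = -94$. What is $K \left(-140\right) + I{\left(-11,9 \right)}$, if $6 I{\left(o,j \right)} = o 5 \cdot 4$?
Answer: $\frac{39370}{3} \approx 13123.0$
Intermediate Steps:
$I{\left(o,j \right)} = \frac{10 o}{3}$ ($I{\left(o,j \right)} = \frac{o 5 \cdot 4}{6} = \frac{5 o 4}{6} = \frac{20 o}{6} = \frac{10 o}{3}$)
$K \left(-140\right) + I{\left(-11,9 \right)} = \left(-94\right) \left(-140\right) + \frac{10}{3} \left(-11\right) = 13160 - \frac{110}{3} = \frac{39370}{3}$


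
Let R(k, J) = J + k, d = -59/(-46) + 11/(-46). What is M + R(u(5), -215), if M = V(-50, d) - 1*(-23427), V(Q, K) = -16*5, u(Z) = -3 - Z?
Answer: 23124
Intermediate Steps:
d = 24/23 (d = -59*(-1/46) + 11*(-1/46) = 59/46 - 11/46 = 24/23 ≈ 1.0435)
V(Q, K) = -80 (V(Q, K) = -4*20 = -80)
M = 23347 (M = -80 - 1*(-23427) = -80 + 23427 = 23347)
M + R(u(5), -215) = 23347 + (-215 + (-3 - 1*5)) = 23347 + (-215 + (-3 - 5)) = 23347 + (-215 - 8) = 23347 - 223 = 23124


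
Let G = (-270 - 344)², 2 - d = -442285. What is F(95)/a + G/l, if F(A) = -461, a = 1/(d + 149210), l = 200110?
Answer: -27283008917937/100055 ≈ -2.7268e+8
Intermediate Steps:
d = 442287 (d = 2 - 1*(-442285) = 2 + 442285 = 442287)
a = 1/591497 (a = 1/(442287 + 149210) = 1/591497 ≈ 1.6906e-6)
G = 376996 (G = (-614)² = 376996)
F(95)/a + G/l = -461/1/591497 + 376996/200110 = -461*591497 + 376996*(1/200110) = -272680117 + 188498/100055 = -27283008917937/100055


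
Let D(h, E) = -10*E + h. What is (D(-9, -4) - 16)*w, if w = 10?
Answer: 150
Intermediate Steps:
D(h, E) = h - 10*E
(D(-9, -4) - 16)*w = ((-9 - 10*(-4)) - 16)*10 = ((-9 + 40) - 16)*10 = (31 - 16)*10 = 15*10 = 150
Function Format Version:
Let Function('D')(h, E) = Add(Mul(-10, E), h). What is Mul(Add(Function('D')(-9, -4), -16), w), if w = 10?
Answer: 150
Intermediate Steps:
Function('D')(h, E) = Add(h, Mul(-10, E))
Mul(Add(Function('D')(-9, -4), -16), w) = Mul(Add(Add(-9, Mul(-10, -4)), -16), 10) = Mul(Add(Add(-9, 40), -16), 10) = Mul(Add(31, -16), 10) = Mul(15, 10) = 150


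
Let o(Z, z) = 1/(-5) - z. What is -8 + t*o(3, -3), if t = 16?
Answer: 184/5 ≈ 36.800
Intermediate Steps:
o(Z, z) = -⅕ - z
-8 + t*o(3, -3) = -8 + 16*(-⅕ - 1*(-3)) = -8 + 16*(-⅕ + 3) = -8 + 16*(14/5) = -8 + 224/5 = 184/5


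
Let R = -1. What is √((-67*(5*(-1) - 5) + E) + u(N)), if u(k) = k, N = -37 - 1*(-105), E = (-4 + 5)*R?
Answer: √737 ≈ 27.148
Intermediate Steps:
E = -1 (E = (-4 + 5)*(-1) = 1*(-1) = -1)
N = 68 (N = -37 + 105 = 68)
√((-67*(5*(-1) - 5) + E) + u(N)) = √((-67*(5*(-1) - 5) - 1) + 68) = √((-67*(-5 - 5) - 1) + 68) = √((-67*(-10) - 1) + 68) = √((670 - 1) + 68) = √(669 + 68) = √737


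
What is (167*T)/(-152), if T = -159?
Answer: 26553/152 ≈ 174.69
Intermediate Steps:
(167*T)/(-152) = (167*(-159))/(-152) = -26553*(-1/152) = 26553/152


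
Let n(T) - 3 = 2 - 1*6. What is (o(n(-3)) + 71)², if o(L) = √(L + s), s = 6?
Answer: (71 + √5)² ≈ 5363.5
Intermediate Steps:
n(T) = -1 (n(T) = 3 + (2 - 1*6) = 3 + (2 - 6) = 3 - 4 = -1)
o(L) = √(6 + L) (o(L) = √(L + 6) = √(6 + L))
(o(n(-3)) + 71)² = (√(6 - 1) + 71)² = (√5 + 71)² = (71 + √5)²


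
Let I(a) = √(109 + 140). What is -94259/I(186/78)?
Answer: -94259*√249/249 ≈ -5973.4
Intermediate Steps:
I(a) = √249
-94259/I(186/78) = -94259*√249/249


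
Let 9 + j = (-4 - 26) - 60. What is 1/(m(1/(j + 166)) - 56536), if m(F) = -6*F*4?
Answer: -67/3787936 ≈ -1.7688e-5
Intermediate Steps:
j = -99 (j = -9 + ((-4 - 26) - 60) = -9 + (-30 - 60) = -9 - 90 = -99)
m(F) = -24*F
1/(m(1/(j + 166)) - 56536) = 1/(-24/(-99 + 166) - 56536) = 1/(-24/67 - 56536) = 1/(-3787936/67) = -67/3787936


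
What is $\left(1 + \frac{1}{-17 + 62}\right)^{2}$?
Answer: $\frac{2116}{2025} \approx 1.0449$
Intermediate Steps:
$\left(1 + \frac{1}{-17 + 62}\right)^{2} = \left(1 + \frac{1}{45}\right)^{2} = \left(\frac{46}{45}\right)^{2} = \frac{2116}{2025}$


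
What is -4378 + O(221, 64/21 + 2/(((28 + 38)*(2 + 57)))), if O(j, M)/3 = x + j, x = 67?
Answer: -3514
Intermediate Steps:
O(j, M) = 201 + 3*j (O(j, M) = 3*(67 + j) = 201 + 3*j)
-4378 + O(221, 64/21 + 2/(((28 + 38)*(2 + 57)))) = -4378 + (201 + 3*221) = -4378 + (201 + 663) = -4378 + 864 = -3514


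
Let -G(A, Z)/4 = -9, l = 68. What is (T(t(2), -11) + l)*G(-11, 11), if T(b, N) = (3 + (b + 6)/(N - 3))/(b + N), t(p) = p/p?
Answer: 2439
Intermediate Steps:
G(A, Z) = 36 (G(A, Z) = -4*(-9) = 36)
t(p) = 1
T(b, N) = (3 + (6 + b)/(-3 + N))/(N + b)
(T(t(2), -11) + l)*G(-11, 11) = ((-3 + 1 + 3*(-11))/((-11)² - 3*(-11) - 3*1 - 11*1) + 68)*36 = ((-3 + 1 - 33)/(121 + 33 - 3 - 11) + 68)*36 = (-35/140 + 68)*36 = ((1/140)*(-35) + 68)*36 = (-¼ + 68)*36 = (271/4)*36 = 2439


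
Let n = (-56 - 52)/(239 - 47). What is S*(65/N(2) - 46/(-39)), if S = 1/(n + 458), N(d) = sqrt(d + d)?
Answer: 21016/285441 ≈ 0.073626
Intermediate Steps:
N(d) = sqrt(2)*sqrt(d) (N(d) = sqrt(2*d) = sqrt(2)*sqrt(d))
n = -9/16 (n = -108/192 = -108*1/192 = -9/16 ≈ -0.56250)
S = 16/7319 (S = 1/(-9/16 + 458) = 1/(7319/16) = 16/7319 ≈ 0.0021861)
S*(65/N(2) - 46/(-39)) = 16*(65/((sqrt(2)*sqrt(2))) - 46/(-39))/7319 = 16*(65/2 - 46*(-1/39))/7319 = 16*(65*(1/2) + 46/39)/7319 = 16*(65/2 + 46/39)/7319 = (16/7319)*(2627/78) = 21016/285441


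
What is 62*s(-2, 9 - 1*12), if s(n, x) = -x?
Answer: 186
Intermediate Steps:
62*s(-2, 9 - 1*12) = 62*(-(9 - 1*12)) = 62*(-(9 - 12)) = 62*(-1*(-3)) = 62*3 = 186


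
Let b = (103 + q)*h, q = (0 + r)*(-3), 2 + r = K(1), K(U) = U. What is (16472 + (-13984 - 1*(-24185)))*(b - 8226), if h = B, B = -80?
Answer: -445599138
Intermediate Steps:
r = -1 (r = -2 + 1 = -1)
h = -80
q = 3 (q = (0 - 1)*(-3) = -1*(-3) = 3)
b = -8480 (b = (103 + 3)*(-80) = 106*(-80) = -8480)
(16472 + (-13984 - 1*(-24185)))*(b - 8226) = (16472 + (-13984 - 1*(-24185)))*(-8480 - 8226) = (16472 + (-13984 + 24185))*(-16706) = (16472 + 10201)*(-16706) = 26673*(-16706) = -445599138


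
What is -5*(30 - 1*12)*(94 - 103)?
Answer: 810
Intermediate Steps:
-5*(30 - 1*12)*(94 - 103) = -5*(30 - 12)*(-9) = -90*(-9) = -5*(-162) = 810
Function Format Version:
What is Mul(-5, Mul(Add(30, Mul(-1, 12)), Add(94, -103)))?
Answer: 810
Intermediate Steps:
Mul(-5, Mul(Add(30, Mul(-1, 12)), Add(94, -103))) = Mul(-5, Mul(Add(30, -12), -9)) = Mul(-5, Mul(18, -9)) = Mul(-5, -162) = 810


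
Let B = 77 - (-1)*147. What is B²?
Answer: 50176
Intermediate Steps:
B = 224 (B = 77 - 1*(-147) = 77 + 147 = 224)
B² = 224² = 50176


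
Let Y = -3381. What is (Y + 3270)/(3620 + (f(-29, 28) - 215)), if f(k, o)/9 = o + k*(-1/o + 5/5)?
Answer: -28/859 ≈ -0.032596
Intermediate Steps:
f(k, o) = 9*o + 9*k*(1 - 1/o) (f(k, o) = 9*(o + k*(-1/o + 5/5)) = 9*(o + k*(-1/o + 5*(⅕))) = 9*(o + k*(-1/o + 1)) = 9*(o + k*(1 - 1/o)) = 9*o + 9*k*(1 - 1/o))
(Y + 3270)/(3620 + (f(-29, 28) - 215)) = (-3381 + 3270)/(3620 + (9*(-1*(-29) + 28*(-29 + 28))/28 - 215)) = -111/(3620 + (9*(1/28)*(29 + 28*(-1)) - 215)) = -111/(3620 + (9*(1/28)*(29 - 28) - 215)) = -111/(3620 + (9*(1/28)*1 - 215)) = -111/(3620 + (9/28 - 215)) = -111/(3620 - 6011/28) = -111/95349/28 = -111*28/95349 = -28/859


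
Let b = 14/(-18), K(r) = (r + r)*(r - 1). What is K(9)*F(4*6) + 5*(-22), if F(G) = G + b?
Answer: 3234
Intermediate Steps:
K(r) = 2*r*(-1 + r) (K(r) = (2*r)*(-1 + r) = 2*r*(-1 + r))
b = -7/9 (b = 14*(-1/18) = -7/9 ≈ -0.77778)
F(G) = -7/9 + G (F(G) = G - 7/9 = -7/9 + G)
K(9)*F(4*6) + 5*(-22) = (2*9*(-1 + 9))*(-7/9 + 4*6) + 5*(-22) = (2*9*8)*(-7/9 + 24) - 110 = 144*(209/9) - 110 = 3344 - 110 = 3234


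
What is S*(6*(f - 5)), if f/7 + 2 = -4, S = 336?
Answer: -94752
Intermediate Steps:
f = -42 (f = -14 + 7*(-4) = -14 - 28 = -42)
S*(6*(f - 5)) = 336*(6*(-42 - 5)) = 336*(6*(-47)) = 336*(-282) = -94752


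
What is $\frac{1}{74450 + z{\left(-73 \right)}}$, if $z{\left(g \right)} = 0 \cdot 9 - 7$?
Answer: $\frac{1}{74443} \approx 1.3433 \cdot 10^{-5}$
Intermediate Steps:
$z{\left(g \right)} = -7$ ($z{\left(g \right)} = 0 - 7 = -7$)
$\frac{1}{74450 + z{\left(-73 \right)}} = \frac{1}{74450 - 7} = \frac{1}{74443}$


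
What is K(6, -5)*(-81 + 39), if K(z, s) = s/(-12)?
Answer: -35/2 ≈ -17.500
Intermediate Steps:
K(z, s) = -s/12 (K(z, s) = s*(-1/12) = -s/12)
K(6, -5)*(-81 + 39) = (-1/12*(-5))*(-81 + 39) = (5/12)*(-42) = -35/2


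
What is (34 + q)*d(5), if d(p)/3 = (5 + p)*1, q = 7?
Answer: 1230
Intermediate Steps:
d(p) = 15 + 3*p (d(p) = 3*((5 + p)*1) = 3*(5 + p) = 15 + 3*p)
(34 + q)*d(5) = (34 + 7)*(15 + 3*5) = 41*(15 + 15) = 41*30 = 1230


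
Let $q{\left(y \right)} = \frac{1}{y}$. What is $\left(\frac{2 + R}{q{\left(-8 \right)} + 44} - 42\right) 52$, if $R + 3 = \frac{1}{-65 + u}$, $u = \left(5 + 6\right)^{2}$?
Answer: $- \frac{412996}{189} \approx -2185.2$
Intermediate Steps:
$u = 121$ ($u = 11^{2} = 121$)
$R = - \frac{167}{56}$ ($R = -3 + \frac{1}{-65 + 121} = -3 + \frac{1}{56} = - \frac{167}{56} \approx -2.9821$)
$\left(\frac{2 + R}{q{\left(-8 \right)} + 44} - 42\right) 52 = \left(\frac{2 - \frac{167}{56}}{\frac{1}{-8} + 44} - 42\right) 52 = \left(- \frac{55}{56 \left(- \frac{1}{8} + 44\right)} - 42\right) 52 = \left(- \frac{55}{56 \cdot \frac{351}{8}} - 42\right) 52 = \left(\left(- \frac{55}{56}\right) \frac{8}{351} - 42\right) 52 = \left(- \frac{55}{2457} - 42\right) 52 = \left(- \frac{103249}{2457}\right) 52 = - \frac{412996}{189}$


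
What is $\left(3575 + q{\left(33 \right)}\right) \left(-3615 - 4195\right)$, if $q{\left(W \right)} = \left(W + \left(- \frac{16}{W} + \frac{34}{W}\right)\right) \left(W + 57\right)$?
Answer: $-51499850$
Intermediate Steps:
$q{\left(W \right)} = \left(57 + W\right) \left(W + \frac{18}{W}\right)$ ($q{\left(W \right)} = \left(W + \frac{18}{W}\right) \left(57 + W\right) = \left(57 + W\right) \left(W + \frac{18}{W}\right)$)
$\left(3575 + q{\left(33 \right)}\right) \left(-3615 - 4195\right) = \left(3575 + \left(18 + 33^{2} + 57 \cdot 33 + \frac{1026}{33}\right)\right) \left(-3615 - 4195\right) = \left(3575 + \left(18 + 1089 + 1881 + 1026 \cdot \frac{1}{33}\right)\right) \left(-7810\right) = \left(3575 + \left(18 + 1089 + 1881 + \frac{342}{11}\right)\right) \left(-7810\right) = \left(3575 + \frac{33210}{11}\right) \left(-7810\right) = \frac{72535}{11} \left(-7810\right) = -51499850$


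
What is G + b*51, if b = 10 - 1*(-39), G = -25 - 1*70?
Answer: 2404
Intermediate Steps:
G = -95 (G = -25 - 70 = -95)
b = 49 (b = 10 + 39 = 49)
G + b*51 = -95 + 49*51 = -95 + 2499 = 2404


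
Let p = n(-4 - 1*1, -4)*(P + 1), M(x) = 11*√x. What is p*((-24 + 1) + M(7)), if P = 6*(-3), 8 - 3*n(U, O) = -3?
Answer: 4301/3 - 2057*√7/3 ≈ -380.44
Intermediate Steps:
n(U, O) = 11/3 (n(U, O) = 8/3 - ⅓*(-3) = 8/3 + 1 = 11/3)
P = -18
p = -187/3 (p = 11*(-18 + 1)/3 = (11/3)*(-17) = -187/3 ≈ -62.333)
p*((-24 + 1) + M(7)) = -187*((-24 + 1) + 11*√7)/3 = -187*(-23 + 11*√7)/3 = 4301/3 - 2057*√7/3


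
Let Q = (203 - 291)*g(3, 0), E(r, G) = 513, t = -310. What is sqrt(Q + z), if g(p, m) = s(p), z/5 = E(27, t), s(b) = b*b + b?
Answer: sqrt(1509) ≈ 38.846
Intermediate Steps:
s(b) = b + b**2 (s(b) = b**2 + b = b + b**2)
z = 2565 (z = 5*513 = 2565)
g(p, m) = p*(1 + p)
Q = -1056 (Q = (203 - 291)*(3*(1 + 3)) = -264*4 = -88*12 = -1056)
sqrt(Q + z) = sqrt(-1056 + 2565) = sqrt(1509)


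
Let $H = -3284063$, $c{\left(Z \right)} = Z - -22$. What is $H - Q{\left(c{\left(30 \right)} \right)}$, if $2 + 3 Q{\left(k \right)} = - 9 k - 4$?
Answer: $-3283905$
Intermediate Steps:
$c{\left(Z \right)} = 22 + Z$ ($c{\left(Z \right)} = Z + 22 = 22 + Z$)
$Q{\left(k \right)} = -2 - 3 k$ ($Q{\left(k \right)} = - \frac{2}{3} + \frac{- 9 k - 4}{3} = - \frac{2}{3} + \frac{-4 - 9 k}{3} = - \frac{2}{3} - \left(\frac{4}{3} + 3 k\right) = -2 - 3 k$)
$H - Q{\left(c{\left(30 \right)} \right)} = -3284063 - \left(-2 - 3 \left(22 + 30\right)\right) = -3284063 - \left(-2 - 156\right) = -3284063 - -158 = -3284063 + 158 = -3283905$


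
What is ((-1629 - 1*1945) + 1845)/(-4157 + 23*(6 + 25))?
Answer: 247/492 ≈ 0.50203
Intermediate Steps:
((-1629 - 1*1945) + 1845)/(-4157 + 23*(6 + 25)) = ((-1629 - 1945) + 1845)/(-4157 + 23*31) = (-3574 + 1845)/(-4157 + 713) = -1729/(-3444) = -1729*(-1/3444) = 247/492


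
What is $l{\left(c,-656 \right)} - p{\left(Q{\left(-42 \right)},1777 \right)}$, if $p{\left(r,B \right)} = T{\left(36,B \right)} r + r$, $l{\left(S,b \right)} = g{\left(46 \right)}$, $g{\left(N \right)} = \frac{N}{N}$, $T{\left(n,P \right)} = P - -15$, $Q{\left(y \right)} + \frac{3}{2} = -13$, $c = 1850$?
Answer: $\frac{51999}{2} \approx 26000.0$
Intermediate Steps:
$Q{\left(y \right)} = - \frac{29}{2}$ ($Q{\left(y \right)} = - \frac{3}{2} - 13 = - \frac{29}{2}$)
$T{\left(n,P \right)} = 15 + P$ ($T{\left(n,P \right)} = P + 15 = 15 + P$)
$g{\left(N \right)} = 1$
$l{\left(S,b \right)} = 1$
$p{\left(r,B \right)} = r + r \left(15 + B\right)$ ($p{\left(r,B \right)} = \left(15 + B\right) r + r = r \left(15 + B\right) + r = r + r \left(15 + B\right)$)
$l{\left(c,-656 \right)} - p{\left(Q{\left(-42 \right)},1777 \right)} = 1 - - \frac{29 \left(16 + 1777\right)}{2} = 1 - \left(- \frac{29}{2}\right) 1793 = 1 - - \frac{51997}{2} = 1 + \frac{51997}{2} = \frac{51999}{2}$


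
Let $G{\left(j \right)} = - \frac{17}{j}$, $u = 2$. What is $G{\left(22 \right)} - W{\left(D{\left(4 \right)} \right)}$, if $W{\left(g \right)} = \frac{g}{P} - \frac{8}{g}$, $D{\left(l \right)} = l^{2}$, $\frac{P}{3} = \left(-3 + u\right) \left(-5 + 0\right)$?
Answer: $- \frac{221}{165} \approx -1.3394$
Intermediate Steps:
$P = 15$ ($P = 3 \left(-3 + 2\right) \left(-5 + 0\right) = 3 \left(\left(-1\right) \left(-5\right)\right) = 3 \cdot 5 = 15$)
$W{\left(g \right)} = - \frac{8}{g} + \frac{g}{15}$ ($W{\left(g \right)} = \frac{g}{15} - \frac{8}{g} = - \frac{8}{g} + \frac{g}{15}$)
$G{\left(22 \right)} - W{\left(D{\left(4 \right)} \right)} = - \frac{17}{22} - \left(- \frac{8}{4^{2}} + \frac{4^{2}}{15}\right) = \left(-17\right) \frac{1}{22} - \left(- \frac{8}{16} + \frac{1}{15} \cdot 16\right) = - \frac{17}{22} - \left(\left(-8\right) \frac{1}{16} + \frac{16}{15}\right) = - \frac{17}{22} - \left(- \frac{1}{2} + \frac{16}{15}\right) = - \frac{17}{22} - \frac{17}{30} = - \frac{221}{165}$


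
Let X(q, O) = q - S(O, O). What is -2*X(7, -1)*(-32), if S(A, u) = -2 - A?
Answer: 512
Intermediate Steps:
X(q, O) = 2 + O + q (X(q, O) = q - (-2 - O) = q + (2 + O) = 2 + O + q)
-2*X(7, -1)*(-32) = -2*(2 - 1 + 7)*(-32) = -2*8*(-32) = -16*(-32) = 512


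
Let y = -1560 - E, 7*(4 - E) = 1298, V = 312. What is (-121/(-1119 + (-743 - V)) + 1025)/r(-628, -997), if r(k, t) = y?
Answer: -15599297/20979100 ≈ -0.74356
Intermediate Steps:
E = -1270/7 (E = 4 - ⅐*1298 = 4 - 1298/7 = -1270/7 ≈ -181.43)
y = -9650/7 (y = -1560 - 1*(-1270/7) = -1560 + 1270/7 = -9650/7 ≈ -1378.6)
r(k, t) = -9650/7
(-121/(-1119 + (-743 - V)) + 1025)/r(-628, -997) = (-121/(-1119 + (-743 - 1*312)) + 1025)/(-9650/7) = (-121/(-1119 + (-743 - 312)) + 1025)*(-7/9650) = (-121/(-1119 - 1055) + 1025)*(-7/9650) = (-121/(-2174) + 1025)*(-7/9650) = (-121*(-1/2174) + 1025)*(-7/9650) = (121/2174 + 1025)*(-7/9650) = (2228471/2174)*(-7/9650) = -15599297/20979100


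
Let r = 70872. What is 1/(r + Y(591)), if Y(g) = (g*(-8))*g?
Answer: -1/2723376 ≈ -3.6719e-7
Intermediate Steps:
Y(g) = -8*g² (Y(g) = (-8*g)*g = -8*g²)
1/(r + Y(591)) = 1/(70872 - 8*591²) = 1/(70872 - 8*349281) = 1/(70872 - 2794248) = 1/(-2723376) = -1/2723376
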